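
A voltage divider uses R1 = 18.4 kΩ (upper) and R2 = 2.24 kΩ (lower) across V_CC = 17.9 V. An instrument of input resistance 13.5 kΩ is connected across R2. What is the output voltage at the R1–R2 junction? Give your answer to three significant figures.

The load sits in parallel with R2, giving an effective lower resistance R2' = R2·R_L/(R2+R_L) = 1.921 kΩ.
Then V_out = V_CC · R2'/(R1 + R2') = 17.9 × 1.921/20.32 = 1.692 V.

V_out ≈ 1.69 V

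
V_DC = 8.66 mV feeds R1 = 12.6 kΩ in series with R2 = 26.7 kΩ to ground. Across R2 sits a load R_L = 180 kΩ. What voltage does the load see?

V_out ≈ 5.62 mV

First combine the lower leg with the load: R2 ‖ R_L = 23.25 kΩ.
Voltage divider with the loaded lower leg: V_out = 8.66 × 23.25/(12.6 + 23.25) = 8.66 × 0.6485 = 5.616 mV.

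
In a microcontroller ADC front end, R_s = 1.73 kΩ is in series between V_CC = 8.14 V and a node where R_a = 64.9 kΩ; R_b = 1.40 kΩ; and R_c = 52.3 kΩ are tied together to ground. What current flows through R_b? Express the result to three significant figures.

Parallel bank: R_p = 1/(1/64.9 + 1/1.40 + 1/52.3) = 1.335 kΩ.
V_A by voltage divider: V_A = 8.14 × 1.335/(1.73 + 1.335) = 3.546 V.
I(R_b) = V_A / R_b = 3.546/1.40 = 2.533 mA.
(Check via current divider: I_total = 2.655 mA; share G_k/ΣG = 0.9539 → same result.)

I ≈ 2.53 mA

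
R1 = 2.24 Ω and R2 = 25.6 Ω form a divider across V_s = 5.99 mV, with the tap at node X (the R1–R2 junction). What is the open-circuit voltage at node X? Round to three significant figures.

With X open, the divider is unloaded: V_th = 5.99 × 25.6/27.84 = 5.508 mV.

V_th ≈ 5.51 mV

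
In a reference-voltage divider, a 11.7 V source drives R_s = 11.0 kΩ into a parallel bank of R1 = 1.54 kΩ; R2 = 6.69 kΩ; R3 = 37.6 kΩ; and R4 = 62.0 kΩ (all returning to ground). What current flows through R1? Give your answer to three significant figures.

I ≈ 0.741 mA

Equivalent of the parallel group: R_p = 1.188 kΩ.
Node voltage V_A = V_supply · R_p/(R_s + R_p) = 11.7 × 0.09749 = 1.141 V.
I(R1) = V_A / R1 = 1.141/1.54 = 0.7407 mA.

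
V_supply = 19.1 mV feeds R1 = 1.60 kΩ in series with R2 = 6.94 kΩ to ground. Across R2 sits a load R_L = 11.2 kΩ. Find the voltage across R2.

V_out ≈ 13.9 mV

The load sits in parallel with R2, giving an effective lower resistance R2' = R2·R_L/(R2+R_L) = 4.285 kΩ.
Now apply the divider: V_out = 19.1 × 0.7281 = 13.91 mV.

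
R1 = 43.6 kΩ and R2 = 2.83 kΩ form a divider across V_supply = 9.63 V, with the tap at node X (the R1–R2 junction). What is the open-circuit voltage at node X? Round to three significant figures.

V_th ≈ 0.587 V

With X open, the divider is unloaded: V_th = 9.63 × 2.83/46.43 = 0.5870 V.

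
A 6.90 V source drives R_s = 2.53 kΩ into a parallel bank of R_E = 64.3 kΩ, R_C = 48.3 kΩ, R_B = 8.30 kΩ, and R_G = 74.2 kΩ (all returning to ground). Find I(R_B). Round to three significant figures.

Combine the parallel branches: R_p = (1/64.3 + 1/48.3 + 1/8.30 + 1/74.2)⁻¹ = 5.875 kΩ.
V_A by voltage divider: V_A = 6.90 × 5.875/(2.53 + 5.875) = 4.823 V.
Branch current I = V_A/R_B = 4.823/8.30 = 0.5811 mA.

I ≈ 0.581 mA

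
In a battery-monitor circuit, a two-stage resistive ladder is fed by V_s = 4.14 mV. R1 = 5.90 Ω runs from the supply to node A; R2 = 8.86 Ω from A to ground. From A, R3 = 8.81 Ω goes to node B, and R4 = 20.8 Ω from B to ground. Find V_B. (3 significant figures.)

V_B ≈ 1.56 mV

The second stage (R3 + R4 = 29.61 Ω) loads node A in parallel with R2.
Effective lower resistance at A: R2 ‖ 29.61 = 6.819 Ω.
So V_A = 4.14 × 0.5361 = 2.220 mV.
V_B = V_A × 0.7025 = 1.559 mV.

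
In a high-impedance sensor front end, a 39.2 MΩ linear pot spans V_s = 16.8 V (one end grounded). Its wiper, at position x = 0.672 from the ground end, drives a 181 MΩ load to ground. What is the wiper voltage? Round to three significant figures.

Split the track: R_lower = x·R_p = 26.34 MΩ, R_upper = (1−x)·R_p = 12.86 MΩ.
R_L loads the lower segment: effective lower R = 23.00 MΩ.
V_out = 16.8 × 23.00/(12.86 + 23.00) = 10.78 V.

V_out ≈ 10.8 V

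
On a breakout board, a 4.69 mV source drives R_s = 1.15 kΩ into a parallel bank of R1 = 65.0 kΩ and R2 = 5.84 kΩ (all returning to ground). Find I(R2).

I ≈ 0.661 µA

Parallel bank: R_p = 1/(1/65.0 + 1/5.84) = 5.359 kΩ.
V_A = 4.69 × 5.359/6.509 = 3.861 mV.
I(R2) = V_A / R2 = 3.861/5.84 = 0.6612 µA.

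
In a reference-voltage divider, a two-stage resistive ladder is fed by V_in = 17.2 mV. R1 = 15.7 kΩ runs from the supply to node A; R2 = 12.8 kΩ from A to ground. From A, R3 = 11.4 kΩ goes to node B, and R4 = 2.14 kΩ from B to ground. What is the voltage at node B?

The second stage (R3 + R4 = 13.54 kΩ) loads node A in parallel with R2.
Effective lower resistance at A: R2 ‖ 13.54 = 6.580 kΩ.
So V_A = 17.2 × 0.2953 = 5.080 mV.
V_B = V_A × 0.1581 = 0.8028 mV.

V_B ≈ 0.803 mV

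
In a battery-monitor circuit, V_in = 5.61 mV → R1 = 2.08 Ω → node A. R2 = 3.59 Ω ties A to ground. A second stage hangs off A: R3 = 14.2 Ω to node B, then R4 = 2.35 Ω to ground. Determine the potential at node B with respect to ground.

V_B ≈ 0.467 mV

Looking into the second stage from A: R3 + R4 = 16.55 Ω appears in parallel with R2.
Effective lower resistance at A: R2 ‖ 16.55 = 2.950 Ω.
First divider: V_A = V_in · 2.950/(2.08 + 2.950) = 3.290 mV.
Stage 2 is unloaded, so V_B = V_A · R4/(R3+R4) = 3.290 × 2.35/16.55 = 0.4672 mV.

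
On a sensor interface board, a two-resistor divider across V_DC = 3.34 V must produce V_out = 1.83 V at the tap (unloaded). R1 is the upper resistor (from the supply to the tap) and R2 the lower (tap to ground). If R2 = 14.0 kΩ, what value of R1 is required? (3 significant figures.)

R1 ≈ 11.6 kΩ

The divider ratio is R2/(R1+R2) = 1.83/3.34 = 0.5479.
Rearranging, R1 = R2·(1−k)/k = 14.0 × 0.8251 = 11.55 kΩ.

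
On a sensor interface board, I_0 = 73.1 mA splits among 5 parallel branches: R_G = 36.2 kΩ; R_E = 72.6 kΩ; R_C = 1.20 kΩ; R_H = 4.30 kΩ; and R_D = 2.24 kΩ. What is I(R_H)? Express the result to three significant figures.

I ≈ 10.9 mA

Conductances: ΣG = 1/36.2 + 1/72.6 + 1/1.20 + 1/4.30 + 1/2.24 = 1.554 (1/kΩ).
By the current-divider rule, I = I_0 · G_k/ΣG = 73.1 × 0.1497 = 10.94 mA.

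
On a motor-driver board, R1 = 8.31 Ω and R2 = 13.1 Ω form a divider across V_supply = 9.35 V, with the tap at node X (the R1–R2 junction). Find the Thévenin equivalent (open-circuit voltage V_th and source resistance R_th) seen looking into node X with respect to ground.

V_th is the unloaded tap voltage: V_supply · R2/(R1+R2) = 9.35 × 0.6119 = 5.721 V.
Zeroing V_supply shorts the top of R1 to ground, so R_th = R1 ‖ R2 = 5.085 Ω.

V_th ≈ 5.72 V, R_th ≈ 5.08 Ω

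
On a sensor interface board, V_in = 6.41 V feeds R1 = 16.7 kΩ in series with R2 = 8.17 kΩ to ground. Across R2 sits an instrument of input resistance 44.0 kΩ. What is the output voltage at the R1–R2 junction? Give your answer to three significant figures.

The load sits in parallel with R2, giving an effective lower resistance R2' = R2·R_L/(R2+R_L) = 6.891 kΩ.
Voltage divider with the loaded lower leg: V_out = 6.41 × 6.891/(16.7 + 6.891) = 6.41 × 0.2921 = 1.872 V.

V_out ≈ 1.87 V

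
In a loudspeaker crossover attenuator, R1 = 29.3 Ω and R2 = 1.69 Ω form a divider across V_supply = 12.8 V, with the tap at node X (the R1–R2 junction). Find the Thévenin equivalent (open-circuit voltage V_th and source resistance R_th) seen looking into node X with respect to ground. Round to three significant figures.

With X open, the divider is unloaded: V_th = 12.8 × 1.69/30.99 = 0.6980 V.
Looking into X with the source shorted: R_th = R1·R2/(R1+R2) = 29.30 × 1.69/30.99 = 1.598 Ω.

V_th ≈ 0.698 V, R_th ≈ 1.60 Ω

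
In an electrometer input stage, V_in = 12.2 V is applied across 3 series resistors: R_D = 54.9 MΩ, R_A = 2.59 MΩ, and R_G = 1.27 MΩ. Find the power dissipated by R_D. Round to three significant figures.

The common current is I = 12.2/58.76 = 0.2076 µA.
P = I²R = 0.04311 × 54.9 = 2.367 µW.

P ≈ 2.37 µW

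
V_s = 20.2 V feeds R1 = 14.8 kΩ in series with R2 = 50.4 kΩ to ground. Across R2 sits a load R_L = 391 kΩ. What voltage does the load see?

V_out ≈ 15.2 V

First combine the lower leg with the load: R2 ‖ R_L = 44.65 kΩ.
Now apply the divider: V_out = 20.2 × 0.7510 = 15.17 V.
(Unloaded it would be 15.6 V; the load pulls it down.)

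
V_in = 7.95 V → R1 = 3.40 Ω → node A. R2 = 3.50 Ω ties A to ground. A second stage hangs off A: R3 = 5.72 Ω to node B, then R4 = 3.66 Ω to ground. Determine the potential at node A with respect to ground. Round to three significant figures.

Node A sees R2 in parallel with the series input of stage 2, R3 + R4 = 9.380 Ω.
Effective lower resistance at A: R2 ‖ 9.380 = 2.549 Ω.
V_A = 7.95 × 2.549/(3.40 + 2.549) = 3.406 V.

V_A ≈ 3.41 V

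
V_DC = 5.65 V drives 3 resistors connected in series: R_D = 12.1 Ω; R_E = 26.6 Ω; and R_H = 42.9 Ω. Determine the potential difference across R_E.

V ≈ 1.84 V

ΣR = 12.1 + 26.6 + 42.9 = 81.60 Ω.
V = V_DC · R/ΣR = 5.65 × 0.3260 = 1.842 V.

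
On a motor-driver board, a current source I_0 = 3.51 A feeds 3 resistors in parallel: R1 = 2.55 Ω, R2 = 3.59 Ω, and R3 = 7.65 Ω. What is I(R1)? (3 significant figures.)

I ≈ 1.72 A

ΣG = 1/2.55 + 1/3.59 + 1/7.65 = 0.8014.
Current divider: I(R1) = I_0 · G_k/ΣG = 3.51 × (0.3922/0.8014) = 3.51 × 0.4893 = 1.718 A.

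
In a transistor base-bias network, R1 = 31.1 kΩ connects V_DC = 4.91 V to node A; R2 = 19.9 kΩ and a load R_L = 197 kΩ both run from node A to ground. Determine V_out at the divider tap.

R2 ‖ R_L = (19.9 × 197)/(19.9 + 197) = 18.07 kΩ.
Then V_out = V_DC · R2'/(R1 + R2') = 4.91 × 18.07/49.17 = 1.805 V.

V_out ≈ 1.80 V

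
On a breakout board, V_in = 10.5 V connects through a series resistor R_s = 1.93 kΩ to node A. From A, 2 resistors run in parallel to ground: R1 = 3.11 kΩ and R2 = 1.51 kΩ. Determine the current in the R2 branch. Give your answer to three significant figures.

I ≈ 2.40 mA

Parallel bank: R_p = 1/(1/3.11 + 1/1.51) = 1.016 kΩ.
V_A by voltage divider: V_A = 10.5 × 1.016/(1.93 + 1.016) = 3.622 V.
I(R2) = V_A / R2 = 3.622/1.51 = 2.399 mA.
(Check via current divider: I_total = 3.564 mA; share G_k/ΣG = 0.6732 → same result.)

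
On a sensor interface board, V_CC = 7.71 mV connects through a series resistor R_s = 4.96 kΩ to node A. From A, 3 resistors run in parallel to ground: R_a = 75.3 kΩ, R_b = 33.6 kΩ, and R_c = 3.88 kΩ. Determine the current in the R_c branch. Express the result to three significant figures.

Combine the parallel branches: R_p = (1/75.3 + 1/33.6 + 1/3.88)⁻¹ = 3.325 kΩ.
V_A = 7.71 × 3.325/8.285 = 3.094 mV.
I(R_c) = V_A / R_c = 3.094/3.88 = 0.7974 µA.

I ≈ 0.797 µA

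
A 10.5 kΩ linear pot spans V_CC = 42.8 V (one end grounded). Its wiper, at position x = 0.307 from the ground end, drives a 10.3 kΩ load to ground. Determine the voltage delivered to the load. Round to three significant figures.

V_out ≈ 10.8 V

Split the track: R_lower = x·R_p = 3.224 kΩ, R_upper = (1−x)·R_p = 7.277 kΩ.
(x·R_p) ‖ R_L = 2.455 kΩ.
Then V_out = V_CC · 2.455/(7.277 + 2.455) = 10.80 V.
(Unloaded: V_out = x·V_CC = 13.1 V.)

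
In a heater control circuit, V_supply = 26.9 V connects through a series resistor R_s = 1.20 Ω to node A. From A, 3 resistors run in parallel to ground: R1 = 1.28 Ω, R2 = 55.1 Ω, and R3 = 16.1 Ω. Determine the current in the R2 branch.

Combine the parallel branches: R_p = (1/1.28 + 1/55.1 + 1/16.1)⁻¹ = 1.161 Ω.
V_A = 26.9 × 1.161/2.361 = 13.23 V.
I(R2) = V_A / R2 = 13.23/55.1 = 0.2400 A.

I ≈ 0.240 A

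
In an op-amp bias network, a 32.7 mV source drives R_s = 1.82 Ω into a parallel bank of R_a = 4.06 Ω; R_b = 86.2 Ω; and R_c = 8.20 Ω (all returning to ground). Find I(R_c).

Parallel bank: R_p = 1/(1/4.06 + 1/86.2 + 1/8.20) = 2.633 Ω.
V_A = 32.7 × 2.633/4.453 = 19.33 mV.
I(R_c) = V_A / R_c = 19.33/8.20 = 2.358 mA.

I ≈ 2.36 mA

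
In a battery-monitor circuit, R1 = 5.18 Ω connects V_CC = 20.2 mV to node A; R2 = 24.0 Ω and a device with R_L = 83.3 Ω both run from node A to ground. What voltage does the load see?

First combine the lower leg with the load: R2 ‖ R_L = 18.63 Ω.
Voltage divider with the loaded lower leg: V_out = 20.2 × 18.63/(5.18 + 18.63) = 20.2 × 0.7825 = 15.81 mV.

V_out ≈ 15.8 mV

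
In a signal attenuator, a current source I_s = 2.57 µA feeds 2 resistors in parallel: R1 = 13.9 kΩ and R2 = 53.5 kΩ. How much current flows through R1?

For two parallel branches, I_k = I_s · (other R)/(sum of R).
So I = 2.57 × 53.5/67.40 = 2.040 µA.

I ≈ 2.04 µA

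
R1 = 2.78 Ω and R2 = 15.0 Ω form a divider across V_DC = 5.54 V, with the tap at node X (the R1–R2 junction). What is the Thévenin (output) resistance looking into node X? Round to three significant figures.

With V_DC suppressed (replaced by a short), R_th = R1 ‖ R2 = (2.780 × 15.0)/(2.780 + 15.0) = 2.345 Ω.

R_th ≈ 2.35 Ω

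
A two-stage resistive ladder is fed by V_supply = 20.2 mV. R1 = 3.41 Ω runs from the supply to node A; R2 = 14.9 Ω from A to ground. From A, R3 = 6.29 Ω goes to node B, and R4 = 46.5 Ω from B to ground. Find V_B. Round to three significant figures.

The second stage (R3 + R4 = 52.79 Ω) loads node A in parallel with R2.
Effective lower resistance at A: R2 ‖ 52.79 = 11.62 Ω.
So V_A = 20.2 × 0.7731 = 15.62 mV.
V_B = V_A × 0.8808 = 13.76 mV.

V_B ≈ 13.8 mV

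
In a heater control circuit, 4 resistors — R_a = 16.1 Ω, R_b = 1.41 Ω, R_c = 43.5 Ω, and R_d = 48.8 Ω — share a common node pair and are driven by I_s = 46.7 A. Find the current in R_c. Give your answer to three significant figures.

ΣG = 1/16.1 + 1/1.41 + 1/43.5 + 1/48.8 = 0.8148.
Current divider: I(R_c) = I_s · G_k/ΣG = 46.7 × (0.02299/0.8148) = 46.7 × 0.02821 = 1.318 A.

I ≈ 1.32 A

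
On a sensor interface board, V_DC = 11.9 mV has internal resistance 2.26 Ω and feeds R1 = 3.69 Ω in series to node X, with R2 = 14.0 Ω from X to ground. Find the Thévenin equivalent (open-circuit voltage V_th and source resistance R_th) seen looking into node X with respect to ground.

V_th ≈ 8.35 mV, R_th ≈ 4.18 Ω

R1' = 2.26 + 3.69 = 5.950 Ω (source resistance + R1).
Open-circuit (no load on X): V_th = V_DC · R2/(R1' + R2) = 11.9 × 14.0/(5.950 + 14.0) = 8.351 mV.
With V_DC suppressed (replaced by a short), R_th = R1' ‖ R2 = (5.950 × 14.0)/(5.950 + 14.0) = 4.175 Ω.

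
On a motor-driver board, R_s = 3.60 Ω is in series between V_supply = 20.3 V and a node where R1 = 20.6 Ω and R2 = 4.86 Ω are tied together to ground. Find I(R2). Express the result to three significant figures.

I ≈ 2.18 A

Equivalent of the parallel group: R_p = 3.932 Ω.
V_A by voltage divider: V_A = 20.3 × 3.932/(3.60 + 3.932) = 10.60 V.
Branch current I = V_A/R2 = 10.60/4.86 = 2.181 A.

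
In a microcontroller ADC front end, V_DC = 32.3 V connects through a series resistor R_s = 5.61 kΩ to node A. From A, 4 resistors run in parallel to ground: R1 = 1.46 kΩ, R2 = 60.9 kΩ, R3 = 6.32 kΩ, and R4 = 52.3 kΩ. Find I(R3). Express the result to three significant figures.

I ≈ 0.862 mA

Equivalent of the parallel group: R_p = 1.138 kΩ.
Node voltage V_A = V_DC · R_p/(R_s + R_p) = 32.3 × 0.1686 = 5.447 V.
Branch current I = V_A/R3 = 5.447/6.32 = 0.8619 mA.
(Equivalently: I_total = 4.787 mA, then current-divider fraction G_k/ΣG = 0.1801.)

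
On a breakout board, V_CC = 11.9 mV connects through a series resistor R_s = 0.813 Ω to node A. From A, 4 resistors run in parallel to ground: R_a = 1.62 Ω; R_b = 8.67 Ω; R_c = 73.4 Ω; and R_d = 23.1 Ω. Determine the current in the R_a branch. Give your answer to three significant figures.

I ≈ 4.47 mA

Combine the parallel branches: R_p = (1/1.62 + 1/8.67 + 1/73.4 + 1/23.1)⁻¹ = 1.267 Ω.
V_A by voltage divider: V_A = 11.9 × 1.267/(0.813 + 1.267) = 7.248 mV.
I(R_a) = V_A / R_a = 7.248/1.62 = 4.474 mA.
(Check via current divider: I_total = 5.722 mA; share G_k/ΣG = 0.7818 → same result.)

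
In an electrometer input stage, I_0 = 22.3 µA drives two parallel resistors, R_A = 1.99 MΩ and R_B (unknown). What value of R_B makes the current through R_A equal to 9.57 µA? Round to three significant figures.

Two-branch current divider: I_A = I_0 · R_B/(R_A + R_B).
9.57/22.3 = R_B/(R_A + R_B) → R_B = R_A · (0.4291)/(1 − 0.4291) = 1.99 × 0.7518 = 1.496 MΩ.

R_B ≈ 1.50 MΩ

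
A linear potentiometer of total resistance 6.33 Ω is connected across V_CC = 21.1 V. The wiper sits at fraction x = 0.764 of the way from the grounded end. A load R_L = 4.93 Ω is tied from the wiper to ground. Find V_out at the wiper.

The pot divides into 1.494 Ω above the wiper and 4.836 Ω below.
(x·R_p) ‖ R_L = 2.441 Ω.
Then V_out = V_CC · 2.441/(1.494 + 2.441) = 13.09 V.

V_out ≈ 13.1 V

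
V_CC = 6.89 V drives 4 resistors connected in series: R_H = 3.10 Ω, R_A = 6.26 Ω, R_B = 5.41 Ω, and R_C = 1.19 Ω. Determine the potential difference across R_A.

V ≈ 2.70 V

Series total: ΣR = 3.10 + 6.26 + 5.41 + 1.19 = 15.96 Ω.
Voltage divider: V = V_CC · (6.260 / 15.96) = 6.89 × 0.3922 = 2.702 V.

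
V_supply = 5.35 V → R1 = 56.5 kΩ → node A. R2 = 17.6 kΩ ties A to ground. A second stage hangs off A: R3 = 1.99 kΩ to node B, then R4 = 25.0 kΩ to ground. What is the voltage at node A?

Node A sees R2 in parallel with the series input of stage 2, R3 + R4 = 26.99 kΩ.
Effective lower resistance at A: R2 ‖ 26.99 = 10.65 kΩ.
V_A = 5.35 × 10.65/(56.5 + 10.65) = 0.8487 V.

V_A ≈ 0.849 V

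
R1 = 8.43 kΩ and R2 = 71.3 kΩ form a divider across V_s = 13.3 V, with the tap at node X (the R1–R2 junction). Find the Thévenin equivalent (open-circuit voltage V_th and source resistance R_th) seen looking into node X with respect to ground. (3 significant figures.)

V_th ≈ 11.9 V, R_th ≈ 7.54 kΩ

With X open, the divider is unloaded: V_th = 13.3 × 71.3/79.73 = 11.89 V.
Zeroing V_s shorts the top of R1 to ground, so R_th = R1 ‖ R2 = 7.539 kΩ.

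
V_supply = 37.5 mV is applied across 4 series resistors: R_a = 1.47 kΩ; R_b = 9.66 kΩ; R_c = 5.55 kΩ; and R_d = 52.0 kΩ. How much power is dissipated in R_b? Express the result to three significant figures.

P ≈ 2.88 nW

The common current is I = 37.5/68.68 = 0.5460 µA.
P = I²R = 0.2981 × 9.66 = 2.880 nW.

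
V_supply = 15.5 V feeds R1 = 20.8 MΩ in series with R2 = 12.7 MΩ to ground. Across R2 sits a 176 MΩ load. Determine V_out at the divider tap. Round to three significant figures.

V_out ≈ 5.62 V

The load sits in parallel with R2, giving an effective lower resistance R2' = R2·R_L/(R2+R_L) = 11.85 MΩ.
Then V_out = V_supply · R2'/(R1 + R2') = 15.5 × 11.85/32.65 = 5.624 V.
(Unloaded it would be 5.88 V; the load pulls it down.)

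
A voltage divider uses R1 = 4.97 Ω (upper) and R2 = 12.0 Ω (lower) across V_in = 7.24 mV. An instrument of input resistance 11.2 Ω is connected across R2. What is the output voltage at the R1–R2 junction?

V_out ≈ 3.90 mV

The load sits in parallel with R2, giving an effective lower resistance R2' = R2·R_L/(R2+R_L) = 5.793 Ω.
Voltage divider with the loaded lower leg: V_out = 7.24 × 5.793/(4.97 + 5.793) = 7.24 × 0.5382 = 3.897 mV.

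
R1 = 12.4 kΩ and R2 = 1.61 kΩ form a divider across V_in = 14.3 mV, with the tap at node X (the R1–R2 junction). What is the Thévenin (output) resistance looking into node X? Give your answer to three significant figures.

Zeroing V_in shorts the top of R1 to ground, so R_th = R1 ‖ R2 = 1.425 kΩ.

R_th ≈ 1.42 kΩ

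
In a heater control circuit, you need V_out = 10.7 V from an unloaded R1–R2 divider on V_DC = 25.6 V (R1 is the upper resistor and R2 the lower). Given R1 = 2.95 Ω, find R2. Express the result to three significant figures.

R2 ≈ 2.12 Ω

V_out/V_DC = R2/(R1+R2) = 0.4180.
Rearranging, R2 = R1·k/(1−k) = 2.95 × 0.7181 = 2.118 Ω.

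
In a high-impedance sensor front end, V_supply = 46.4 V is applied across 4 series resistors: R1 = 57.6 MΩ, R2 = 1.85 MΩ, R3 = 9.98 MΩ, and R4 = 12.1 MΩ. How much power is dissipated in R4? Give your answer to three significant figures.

ΣR = 81.53 MΩ → I = 46.4/81.53 = 0.5691 µA.
P(R4) = I²·R4 = (0.5691)² × 12.1 = 3.919 µW.

P ≈ 3.92 µW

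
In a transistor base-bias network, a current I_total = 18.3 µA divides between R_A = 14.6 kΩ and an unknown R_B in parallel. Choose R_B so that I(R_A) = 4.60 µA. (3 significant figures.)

R_B ≈ 4.90 kΩ

In a two-way split, I_A/I_total = R_B/(R_A + R_B).
4.60/18.3 = R_B/(R_A + R_B) → R_B = R_A · (0.2514)/(1 − 0.2514) = 14.6 × 0.3358 = 4.902 kΩ.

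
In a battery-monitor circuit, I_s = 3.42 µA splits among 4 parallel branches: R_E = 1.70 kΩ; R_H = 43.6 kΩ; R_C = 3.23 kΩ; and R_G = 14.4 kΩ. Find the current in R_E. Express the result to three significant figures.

ΣG = 1/1.70 + 1/43.6 + 1/3.23 + 1/14.4 = 0.9902.
Current divider: I(R_E) = I_s · G_k/ΣG = 3.42 × (0.5882/0.9902) = 3.42 × 0.5940 = 2.032 µA.

I ≈ 2.03 µA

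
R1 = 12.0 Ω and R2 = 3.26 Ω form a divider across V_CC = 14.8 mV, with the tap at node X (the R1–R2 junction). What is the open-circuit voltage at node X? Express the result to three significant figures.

V_th is the unloaded tap voltage: V_CC · R2/(R1+R2) = 14.8 × 0.2136 = 3.162 mV.

V_th ≈ 3.16 mV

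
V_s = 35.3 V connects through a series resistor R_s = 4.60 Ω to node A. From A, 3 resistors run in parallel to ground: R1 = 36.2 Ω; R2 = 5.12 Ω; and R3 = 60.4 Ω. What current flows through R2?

I ≈ 3.28 A

Equivalent of the parallel group: R_p = 4.175 Ω.
V_A by voltage divider: V_A = 35.3 × 4.175/(4.60 + 4.175) = 16.80 V.
Branch current I = V_A/R2 = 16.80/5.12 = 3.281 A.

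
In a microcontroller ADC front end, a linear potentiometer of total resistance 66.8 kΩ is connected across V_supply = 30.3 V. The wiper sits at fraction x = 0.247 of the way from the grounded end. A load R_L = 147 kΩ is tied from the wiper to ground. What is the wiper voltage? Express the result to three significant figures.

Lower segment x·R_p = 16.50 kΩ; upper segment (1−x)·R_p = 50.30 kΩ.
(x·R_p) ‖ R_L = 14.83 kΩ.
Then V_out = V_supply · 14.83/(50.30 + 14.83) = 6.901 V.

V_out ≈ 6.90 V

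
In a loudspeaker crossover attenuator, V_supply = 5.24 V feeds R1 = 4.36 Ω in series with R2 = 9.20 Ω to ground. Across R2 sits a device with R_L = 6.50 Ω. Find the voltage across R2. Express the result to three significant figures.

The load sits in parallel with R2, giving an effective lower resistance R2' = R2·R_L/(R2+R_L) = 3.809 Ω.
Voltage divider with the loaded lower leg: V_out = 5.24 × 3.809/(4.36 + 3.809) = 5.24 × 0.4663 = 2.443 V.

V_out ≈ 2.44 V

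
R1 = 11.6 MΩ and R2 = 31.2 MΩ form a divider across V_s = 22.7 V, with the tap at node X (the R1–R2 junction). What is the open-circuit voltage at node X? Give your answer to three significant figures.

Open-circuit (no load on X): V_th = V_s · R2/(R1 + R2) = 22.7 × 31.2/(11.60 + 31.2) = 16.55 V.

V_th ≈ 16.5 V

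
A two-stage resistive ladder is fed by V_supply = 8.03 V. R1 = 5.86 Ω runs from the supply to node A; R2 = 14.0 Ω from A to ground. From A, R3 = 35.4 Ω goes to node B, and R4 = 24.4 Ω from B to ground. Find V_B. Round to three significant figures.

The second stage (R3 + R4 = 59.80 Ω) loads node A in parallel with R2.
R2 ‖ (R3+R4) = 11.34 Ω.
V_A = 8.03 × 11.34/(5.86 + 11.34) = 5.295 V.
Then the unloaded second divider: V_B = V_A × R4/(R3+R4) = 5.295 × 0.4080 = 2.160 V.

V_B ≈ 2.16 V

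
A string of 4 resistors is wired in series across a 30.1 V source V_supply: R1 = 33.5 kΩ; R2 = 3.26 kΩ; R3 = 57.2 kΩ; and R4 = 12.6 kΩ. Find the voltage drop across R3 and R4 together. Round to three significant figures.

V ≈ 19.7 V

ΣR = 33.5 + 3.26 + 57.2 + 12.6 = 106.6 kΩ.
R_{R3..R4} = 57.2 + 12.6 = 69.80 kΩ.
Voltage divider: V = V_supply · (69.80 / 106.6) = 30.1 × 0.6550 = 19.72 V.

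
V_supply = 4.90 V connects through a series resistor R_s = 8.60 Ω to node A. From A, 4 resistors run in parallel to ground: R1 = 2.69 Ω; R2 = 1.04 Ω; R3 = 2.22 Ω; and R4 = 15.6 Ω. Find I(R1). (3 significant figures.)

I ≈ 0.108 A

Parallel bank: R_p = 1/(1/2.69 + 1/1.04 + 1/2.22 + 1/15.6) = 0.5412 Ω.
V_A by voltage divider: V_A = 4.90 × 0.5412/(8.60 + 0.5412) = 0.2901 V.
Branch current I = V_A/R1 = 0.2901/2.69 = 0.1078 A.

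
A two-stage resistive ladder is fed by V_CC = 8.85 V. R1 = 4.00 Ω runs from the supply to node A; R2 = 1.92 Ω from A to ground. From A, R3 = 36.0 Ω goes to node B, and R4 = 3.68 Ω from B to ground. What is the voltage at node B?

Node A sees R2 in parallel with the series input of stage 2, R3 + R4 = 39.68 Ω.
R2 ‖ (R3+R4) = 1.831 Ω.
V_A = 8.85 × 1.831/(4.00 + 1.831) = 2.779 V.
Stage 2 is unloaded, so V_B = V_A · R4/(R3+R4) = 2.779 × 3.68/39.68 = 0.2578 V.

V_B ≈ 0.258 V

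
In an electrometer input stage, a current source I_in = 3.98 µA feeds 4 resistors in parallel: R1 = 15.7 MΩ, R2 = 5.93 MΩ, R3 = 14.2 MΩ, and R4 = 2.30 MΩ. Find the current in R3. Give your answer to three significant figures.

Conductances: ΣG = 1/15.7 + 1/5.93 + 1/14.2 + 1/2.30 = 0.7375 (1/MΩ).
R3 takes the fraction G_k/ΣG = 0.07042/0.7375 = 0.09548, so I = 3.98 × 0.09548 = 0.3800 µA.

I ≈ 0.380 µA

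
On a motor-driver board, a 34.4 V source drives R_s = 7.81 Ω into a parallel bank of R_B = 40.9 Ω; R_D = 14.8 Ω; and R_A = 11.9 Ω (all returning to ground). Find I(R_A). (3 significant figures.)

I ≈ 1.22 A

Parallel bank: R_p = 1/(1/40.9 + 1/14.8 + 1/11.9) = 5.680 Ω.
Node voltage V_A = V_CC · R_p/(R_s + R_p) = 34.4 × 0.4211 = 14.48 V.
Branch current I = V_A/R_A = 14.48/11.9 = 1.217 A.
(Equivalently: I_total = 2.550 A, then current-divider fraction G_k/ΣG = 0.4773.)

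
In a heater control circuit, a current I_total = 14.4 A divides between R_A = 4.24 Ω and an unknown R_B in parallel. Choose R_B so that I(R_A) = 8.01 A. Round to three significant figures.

In a two-way split, I_A/I_total = R_B/(R_A + R_B).
With f = 0.5563, R_B = R_A · f/(1−f) = 4.24 × 1.254 = 5.315 Ω.

R_B ≈ 5.31 Ω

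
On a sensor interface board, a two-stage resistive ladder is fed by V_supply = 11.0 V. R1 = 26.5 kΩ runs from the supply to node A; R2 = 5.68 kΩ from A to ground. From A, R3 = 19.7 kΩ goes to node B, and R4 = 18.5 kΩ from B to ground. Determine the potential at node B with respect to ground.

Node A sees R2 in parallel with the series input of stage 2, R3 + R4 = 38.20 kΩ.
Effective lower resistance at A: R2 ‖ 38.20 = 4.945 kΩ.
First divider: V_A = V_supply · 4.945/(26.5 + 4.945) = 1.730 V.
V_B = V_A × 0.4843 = 0.8377 V.

V_B ≈ 0.838 V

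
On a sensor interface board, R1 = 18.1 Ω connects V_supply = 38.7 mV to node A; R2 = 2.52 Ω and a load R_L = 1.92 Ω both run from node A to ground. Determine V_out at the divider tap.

First combine the lower leg with the load: R2 ‖ R_L = 1.090 Ω.
Then V_out = V_supply · R2'/(R1 + R2') = 38.7 × 1.090/19.19 = 2.198 mV.
(Unloaded it would be 4.73 mV; the load pulls it down.)

V_out ≈ 2.20 mV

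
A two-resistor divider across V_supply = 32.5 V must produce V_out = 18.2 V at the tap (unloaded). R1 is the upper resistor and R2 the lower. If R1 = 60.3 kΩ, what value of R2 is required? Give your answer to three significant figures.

V_out/V_supply = R2/(R1+R2) = 0.5600.
Rearranging, R2 = R1·k/(1−k) = 60.3 × 1.273 = 76.75 kΩ.

R2 ≈ 76.7 kΩ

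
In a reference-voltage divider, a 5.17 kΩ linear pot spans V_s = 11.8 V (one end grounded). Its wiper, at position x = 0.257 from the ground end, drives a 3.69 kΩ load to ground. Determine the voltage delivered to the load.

Split the track: R_lower = x·R_p = 1.329 kΩ, R_upper = (1−x)·R_p = 3.841 kΩ.
(x·R_p) ‖ R_L = 0.9769 kΩ.
V_out = 11.8 × 0.9769/(3.841 + 0.9769) = 2.393 V.

V_out ≈ 2.39 V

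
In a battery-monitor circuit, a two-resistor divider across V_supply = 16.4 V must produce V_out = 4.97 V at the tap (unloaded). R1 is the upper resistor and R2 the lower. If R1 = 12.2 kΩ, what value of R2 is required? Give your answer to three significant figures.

The divider ratio is R2/(R1+R2) = 4.97/16.4 = 0.3030.
So R2 = R1 · V_out/(V_supply − V_out) = 12.2 × 4.97/(16.4 − 4.97) = 12.2 × 0.4348 = 5.305 kΩ.

R2 ≈ 5.30 kΩ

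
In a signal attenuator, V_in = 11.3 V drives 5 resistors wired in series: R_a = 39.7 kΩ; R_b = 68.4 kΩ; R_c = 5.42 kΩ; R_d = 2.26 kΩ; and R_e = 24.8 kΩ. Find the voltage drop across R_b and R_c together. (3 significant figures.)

Total series resistance ΣR = 39.7 + 68.4 + 5.42 + 2.26 + 24.8 = 140.6 kΩ.
R_{R_b..R_c} = 68.4 + 5.42 = 73.82 kΩ.
By the voltage-divider rule, V = 11.3 × 73.82/140.6 = 5.934 V.

V ≈ 5.93 V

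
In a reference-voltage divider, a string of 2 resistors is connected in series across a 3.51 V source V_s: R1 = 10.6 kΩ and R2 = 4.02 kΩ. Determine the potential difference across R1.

ΣR = 10.6 + 4.02 = 14.62 kΩ.
V = V_s · R/ΣR = 3.51 × 0.7250 = 2.545 V.

V ≈ 2.54 V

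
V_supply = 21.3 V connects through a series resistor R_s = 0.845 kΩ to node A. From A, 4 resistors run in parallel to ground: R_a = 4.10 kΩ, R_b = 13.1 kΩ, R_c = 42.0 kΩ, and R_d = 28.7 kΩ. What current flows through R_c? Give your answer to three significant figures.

I ≈ 0.384 mA

Parallel bank: R_p = 1/(1/4.10 + 1/13.1 + 1/42.0 + 1/28.7) = 2.639 kΩ.
V_A = 21.3 × 2.639/3.484 = 16.13 V.
I(R_c) = V_A / R_c = 16.13/42.0 = 0.3842 mA.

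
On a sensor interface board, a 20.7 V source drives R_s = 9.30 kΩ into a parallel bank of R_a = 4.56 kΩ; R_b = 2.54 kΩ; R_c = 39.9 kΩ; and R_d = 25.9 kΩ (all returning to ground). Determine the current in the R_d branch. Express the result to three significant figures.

Combine the parallel branches: R_p = (1/4.56 + 1/2.54 + 1/39.9 + 1/25.9)⁻¹ = 1.478 kΩ.
Node voltage V_A = V_s · R_p/(R_s + R_p) = 20.7 × 0.1371 = 2.838 V.
I(R_d) = V_A / R_d = 2.838/25.9 = 0.1096 mA.

I ≈ 0.110 mA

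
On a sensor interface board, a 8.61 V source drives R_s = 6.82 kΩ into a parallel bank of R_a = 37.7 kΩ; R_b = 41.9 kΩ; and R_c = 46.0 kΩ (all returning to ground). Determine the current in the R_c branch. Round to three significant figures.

I ≈ 0.125 mA

Combine the parallel branches: R_p = (1/37.7 + 1/41.9 + 1/46.0)⁻¹ = 13.86 kΩ.
Node voltage V_A = V_supply · R_p/(R_s + R_p) = 8.61 × 0.6703 = 5.771 V.
Branch current I = V_A/R_c = 5.771/46.0 = 0.1255 mA.
(Check via current divider: I_total = 0.4163 mA; share G_k/ΣG = 0.3014 → same result.)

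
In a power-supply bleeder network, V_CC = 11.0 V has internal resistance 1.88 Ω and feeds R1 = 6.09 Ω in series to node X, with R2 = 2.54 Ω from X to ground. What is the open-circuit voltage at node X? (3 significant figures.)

R1' = 1.88 + 6.09 = 7.970 Ω (source resistance + R1).
With X open, the divider is unloaded: V_th = 11.0 × 2.54/10.51 = 2.658 V.

V_th ≈ 2.66 V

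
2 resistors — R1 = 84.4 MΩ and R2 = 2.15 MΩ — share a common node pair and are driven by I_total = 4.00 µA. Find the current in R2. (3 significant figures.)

I ≈ 3.90 µA

Two-branch current divider: I_k = I_total · R_other/(R_1 + R_2).
I(R2) = 4.00 × 84.4/(84.4 + 2.15) = 4.00 × 0.9752 = 3.901 µA.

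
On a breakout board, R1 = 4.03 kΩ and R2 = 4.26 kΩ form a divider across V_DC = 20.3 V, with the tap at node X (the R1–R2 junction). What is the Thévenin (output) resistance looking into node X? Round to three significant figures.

R_th ≈ 2.07 kΩ

With V_DC suppressed (replaced by a short), R_th = R1 ‖ R2 = (4.030 × 4.26)/(4.030 + 4.26) = 2.071 kΩ.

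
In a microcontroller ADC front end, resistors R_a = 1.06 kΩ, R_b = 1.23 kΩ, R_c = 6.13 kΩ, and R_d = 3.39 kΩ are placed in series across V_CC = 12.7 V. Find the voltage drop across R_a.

Series total: ΣR = 1.06 + 1.23 + 6.13 + 3.39 = 11.81 kΩ.
Voltage divider: V = V_CC · (1.060 / 11.81) = 12.7 × 0.08975 = 1.140 V.

V ≈ 1.14 V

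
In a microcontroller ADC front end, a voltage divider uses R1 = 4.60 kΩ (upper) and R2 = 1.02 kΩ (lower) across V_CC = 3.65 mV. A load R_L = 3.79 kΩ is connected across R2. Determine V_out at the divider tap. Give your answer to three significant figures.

The load sits in parallel with R2, giving an effective lower resistance R2' = R2·R_L/(R2+R_L) = 0.8037 kΩ.
Then V_out = V_CC · R2'/(R1 + R2') = 3.65 × 0.8037/5.404 = 0.5429 mV.
(Unloaded it would be 0.662 mV; the load pulls it down.)

V_out ≈ 0.543 mV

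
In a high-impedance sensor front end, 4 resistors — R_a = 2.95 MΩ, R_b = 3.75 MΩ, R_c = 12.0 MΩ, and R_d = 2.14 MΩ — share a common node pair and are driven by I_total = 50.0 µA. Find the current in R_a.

Total conductance ΣG = 1/2.95 + 1/3.75 + 1/12.0 + 1/2.14 = 1.156 (units of 1/MΩ).
By the current-divider rule, I = I_total · G_k/ΣG = 50.0 × 0.2932 = 14.66 µA.

I ≈ 14.7 µA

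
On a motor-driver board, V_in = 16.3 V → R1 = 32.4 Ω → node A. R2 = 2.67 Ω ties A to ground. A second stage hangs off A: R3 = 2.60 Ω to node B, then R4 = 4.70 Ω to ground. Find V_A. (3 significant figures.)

Node A sees R2 in parallel with the series input of stage 2, R3 + R4 = 7.300 Ω.
R2 ‖ (R3+R4) = 1.955 Ω.
So V_A = 16.3 × 0.05690 = 0.9275 V.

V_A ≈ 0.928 V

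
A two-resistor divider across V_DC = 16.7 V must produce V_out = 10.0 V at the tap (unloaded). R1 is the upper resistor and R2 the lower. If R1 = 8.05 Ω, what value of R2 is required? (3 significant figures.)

V_out/V_DC = R2/(R1+R2) = 0.5988.
So R2 = R1 · V_out/(V_DC − V_out) = 8.05 × 10.0/(16.7 − 10.0) = 8.05 × 1.493 = 12.01 Ω.

R2 ≈ 12.0 Ω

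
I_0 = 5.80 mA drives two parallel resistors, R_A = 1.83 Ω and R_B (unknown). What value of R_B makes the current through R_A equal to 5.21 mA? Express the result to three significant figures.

In a two-way split, I_A/I_0 = R_B/(R_A + R_B).
With f = 0.8983, R_B = R_A · f/(1−f) = 1.83 × 8.831 = 16.16 Ω.

R_B ≈ 16.2 Ω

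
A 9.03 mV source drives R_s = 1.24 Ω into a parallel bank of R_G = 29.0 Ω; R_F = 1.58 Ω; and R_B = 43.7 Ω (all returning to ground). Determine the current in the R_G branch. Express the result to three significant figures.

I ≈ 0.168 mA

Equivalent of the parallel group: R_p = 1.449 Ω.
V_A by voltage divider: V_A = 9.03 × 1.449/(1.24 + 1.449) = 4.865 mV.
Branch current I = V_A/R_G = 4.865/29.0 = 0.1678 mA.
(Equivalently: I_total = 3.359 mA, then current-divider fraction G_k/ΣG = 0.04995.)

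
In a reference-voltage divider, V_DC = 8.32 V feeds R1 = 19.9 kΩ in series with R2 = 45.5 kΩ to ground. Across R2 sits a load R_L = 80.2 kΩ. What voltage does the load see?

The load sits in parallel with R2, giving an effective lower resistance R2' = R2·R_L/(R2+R_L) = 29.03 kΩ.
Then V_out = V_DC · R2'/(R1 + R2') = 8.32 × 29.03/48.93 = 4.936 V.

V_out ≈ 4.94 V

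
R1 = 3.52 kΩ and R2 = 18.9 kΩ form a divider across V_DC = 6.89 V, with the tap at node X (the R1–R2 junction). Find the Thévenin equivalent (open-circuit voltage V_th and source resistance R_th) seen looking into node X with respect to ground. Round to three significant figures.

V_th ≈ 5.81 V, R_th ≈ 2.97 kΩ

Open-circuit (no load on X): V_th = V_DC · R2/(R1 + R2) = 6.89 × 18.9/(3.520 + 18.9) = 5.808 V.
With V_DC suppressed (replaced by a short), R_th = R1 ‖ R2 = (3.520 × 18.9)/(3.520 + 18.9) = 2.967 kΩ.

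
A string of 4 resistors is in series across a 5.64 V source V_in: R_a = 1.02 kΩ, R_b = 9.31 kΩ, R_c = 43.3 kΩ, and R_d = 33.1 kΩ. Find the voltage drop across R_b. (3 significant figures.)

V ≈ 0.605 V

ΣR = 1.02 + 9.31 + 43.3 + 33.1 = 86.73 kΩ.
V = V_in · R/ΣR = 5.64 × 0.1073 = 0.6054 V.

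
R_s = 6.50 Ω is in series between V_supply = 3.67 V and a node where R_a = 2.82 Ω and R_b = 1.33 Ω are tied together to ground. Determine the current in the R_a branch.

Equivalent of the parallel group: R_p = 0.9038 Ω.
V_A by voltage divider: V_A = 3.67 × 0.9038/(6.50 + 0.9038) = 0.4480 V.
Branch current I = V_A/R_a = 0.4480/2.82 = 0.1589 A.

I ≈ 0.159 A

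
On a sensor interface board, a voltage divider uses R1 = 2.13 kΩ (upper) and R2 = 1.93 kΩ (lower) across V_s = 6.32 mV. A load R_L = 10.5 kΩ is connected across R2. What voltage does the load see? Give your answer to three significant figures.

V_out ≈ 2.74 mV

First combine the lower leg with the load: R2 ‖ R_L = 1.630 kΩ.
Now apply the divider: V_out = 6.32 × 0.4336 = 2.740 mV.
(Unloaded it would be 3.00 mV; the load pulls it down.)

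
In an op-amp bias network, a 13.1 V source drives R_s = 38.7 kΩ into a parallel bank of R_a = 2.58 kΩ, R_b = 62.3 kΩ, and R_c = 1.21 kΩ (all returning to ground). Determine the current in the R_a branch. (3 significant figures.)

Equivalent of the parallel group: R_p = 0.8129 kΩ.
V_A by voltage divider: V_A = 13.1 × 0.8129/(38.7 + 0.8129) = 0.2695 V.
Branch current I = V_A/R_a = 0.2695/2.58 = 0.1045 mA.
(Equivalently: I_total = 0.3315 mA, then current-divider fraction G_k/ΣG = 0.3151.)

I ≈ 0.104 mA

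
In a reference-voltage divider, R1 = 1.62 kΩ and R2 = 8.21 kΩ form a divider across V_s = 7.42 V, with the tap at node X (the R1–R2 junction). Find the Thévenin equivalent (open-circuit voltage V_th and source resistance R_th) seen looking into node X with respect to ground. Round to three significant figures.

V_th ≈ 6.20 V, R_th ≈ 1.35 kΩ

With X open, the divider is unloaded: V_th = 7.42 × 8.21/9.830 = 6.197 V.
Looking into X with the source shorted: R_th = R1·R2/(R1+R2) = 1.620 × 8.21/9.830 = 1.353 kΩ.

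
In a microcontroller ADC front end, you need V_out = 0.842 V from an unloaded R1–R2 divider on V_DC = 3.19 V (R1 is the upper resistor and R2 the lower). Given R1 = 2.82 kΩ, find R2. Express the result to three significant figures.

R2 ≈ 1.01 kΩ

The divider ratio is R2/(R1+R2) = 0.842/3.19 = 0.2639.
So R2 = R1 · V_out/(V_DC − V_out) = 2.82 × 0.842/(3.19 − 0.842) = 2.82 × 0.3586 = 1.011 kΩ.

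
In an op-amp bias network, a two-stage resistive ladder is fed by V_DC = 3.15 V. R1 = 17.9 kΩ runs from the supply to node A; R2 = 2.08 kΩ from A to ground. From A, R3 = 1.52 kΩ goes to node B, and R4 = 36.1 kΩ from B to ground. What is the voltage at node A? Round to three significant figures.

Node A sees R2 in parallel with the series input of stage 2, R3 + R4 = 37.62 kΩ.
R2 ‖ (R3+R4) = 1.971 kΩ.
V_A = 3.15 × 1.971/(17.9 + 1.971) = 0.3125 V.

V_A ≈ 0.312 V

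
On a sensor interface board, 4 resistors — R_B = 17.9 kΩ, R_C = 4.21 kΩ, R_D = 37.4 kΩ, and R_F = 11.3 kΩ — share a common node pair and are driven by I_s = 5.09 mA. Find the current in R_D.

Total conductance ΣG = 1/17.9 + 1/4.21 + 1/37.4 + 1/11.3 = 0.4086 (units of 1/kΩ).
R_D takes the fraction G_k/ΣG = 0.02674/0.4086 = 0.06543, so I = 5.09 × 0.06543 = 0.3331 mA.

I ≈ 0.333 mA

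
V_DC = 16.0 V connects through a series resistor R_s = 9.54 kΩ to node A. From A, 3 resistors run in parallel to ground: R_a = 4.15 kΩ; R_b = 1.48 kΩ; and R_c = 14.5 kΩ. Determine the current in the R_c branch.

I ≈ 0.106 mA

Combine the parallel branches: R_p = (1/4.15 + 1/1.48 + 1/14.5)⁻¹ = 1.015 kΩ.
Node voltage V_A = V_DC · R_p/(R_s + R_p) = 16.0 × 0.09613 = 1.538 V.
Branch current I = V_A/R_c = 1.538/14.5 = 0.1061 mA.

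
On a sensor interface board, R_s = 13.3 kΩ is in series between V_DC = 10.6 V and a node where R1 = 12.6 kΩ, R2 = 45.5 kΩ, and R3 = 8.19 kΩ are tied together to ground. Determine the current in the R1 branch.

I ≈ 0.212 mA

Combine the parallel branches: R_p = (1/12.6 + 1/45.5 + 1/8.19)⁻¹ = 4.475 kΩ.
V_A by voltage divider: V_A = 10.6 × 4.475/(13.3 + 4.475) = 2.669 V.
I(R1) = V_A / R1 = 2.669/12.6 = 0.2118 mA.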